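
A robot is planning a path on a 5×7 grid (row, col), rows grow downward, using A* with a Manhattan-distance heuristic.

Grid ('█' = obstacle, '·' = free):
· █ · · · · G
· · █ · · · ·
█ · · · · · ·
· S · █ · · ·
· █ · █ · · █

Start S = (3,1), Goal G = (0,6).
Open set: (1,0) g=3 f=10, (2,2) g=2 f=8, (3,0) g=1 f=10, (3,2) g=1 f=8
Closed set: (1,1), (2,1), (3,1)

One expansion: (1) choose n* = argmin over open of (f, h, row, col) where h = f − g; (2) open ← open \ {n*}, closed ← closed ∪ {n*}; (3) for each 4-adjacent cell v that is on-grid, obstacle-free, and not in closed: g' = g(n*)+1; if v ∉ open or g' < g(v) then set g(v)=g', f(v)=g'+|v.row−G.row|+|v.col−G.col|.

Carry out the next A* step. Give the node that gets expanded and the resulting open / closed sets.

step 1: expand (2,2) (f=8, h=6) → closed; open now [(1,0) g=3 f=10, (2,3) g=3 f=8, (3,0) g=1 f=10, (3,2) g=1 f=8]

expanded=(2,2); open=[(1,0) g=3 f=10, (2,3) g=3 f=8, (3,0) g=1 f=10, (3,2) g=1 f=8]; closed=[(1,1), (2,1), (2,2), (3,1)]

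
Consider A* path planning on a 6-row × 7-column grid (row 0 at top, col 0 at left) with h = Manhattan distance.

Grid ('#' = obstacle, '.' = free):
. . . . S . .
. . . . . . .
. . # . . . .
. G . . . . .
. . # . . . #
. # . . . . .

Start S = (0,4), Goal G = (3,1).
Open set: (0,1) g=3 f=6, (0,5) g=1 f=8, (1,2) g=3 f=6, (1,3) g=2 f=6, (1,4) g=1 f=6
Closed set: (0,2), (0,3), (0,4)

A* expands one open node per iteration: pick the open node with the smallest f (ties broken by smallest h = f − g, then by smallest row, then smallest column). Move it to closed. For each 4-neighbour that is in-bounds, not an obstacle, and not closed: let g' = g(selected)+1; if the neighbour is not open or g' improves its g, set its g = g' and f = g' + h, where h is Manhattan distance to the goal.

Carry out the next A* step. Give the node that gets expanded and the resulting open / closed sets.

step 1: expand (0,1) (f=6, h=3) → closed; open now [(0,0) g=4 f=8, (0,5) g=1 f=8, (1,1) g=4 f=6, (1,2) g=3 f=6, (1,3) g=2 f=6, (1,4) g=1 f=6]

expanded=(0,1); open=[(0,0) g=4 f=8, (0,5) g=1 f=8, (1,1) g=4 f=6, (1,2) g=3 f=6, (1,3) g=2 f=6, (1,4) g=1 f=6]; closed=[(0,1), (0,2), (0,3), (0,4)]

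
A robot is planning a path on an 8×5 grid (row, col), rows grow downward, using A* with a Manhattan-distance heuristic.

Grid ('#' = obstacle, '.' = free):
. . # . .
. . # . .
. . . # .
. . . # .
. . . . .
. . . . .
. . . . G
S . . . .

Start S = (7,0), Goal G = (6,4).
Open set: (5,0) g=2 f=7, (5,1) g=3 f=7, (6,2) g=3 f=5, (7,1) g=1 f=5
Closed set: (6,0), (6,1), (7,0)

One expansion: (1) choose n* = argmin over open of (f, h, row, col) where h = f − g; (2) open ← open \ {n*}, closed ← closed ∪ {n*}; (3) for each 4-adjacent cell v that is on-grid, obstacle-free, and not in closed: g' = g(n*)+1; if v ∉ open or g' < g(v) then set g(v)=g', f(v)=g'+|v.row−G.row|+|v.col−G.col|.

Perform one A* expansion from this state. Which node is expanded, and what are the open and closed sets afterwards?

expanded=(6,2); open=[(5,0) g=2 f=7, (5,1) g=3 f=7, (5,2) g=4 f=7, (6,3) g=4 f=5, (7,1) g=1 f=5, (7,2) g=4 f=7]; closed=[(6,0), (6,1), (6,2), (7,0)]

step 1: expand (6,2) (f=5, h=2) → closed; open now [(5,0) g=2 f=7, (5,1) g=3 f=7, (5,2) g=4 f=7, (6,3) g=4 f=5, (7,1) g=1 f=5, (7,2) g=4 f=7]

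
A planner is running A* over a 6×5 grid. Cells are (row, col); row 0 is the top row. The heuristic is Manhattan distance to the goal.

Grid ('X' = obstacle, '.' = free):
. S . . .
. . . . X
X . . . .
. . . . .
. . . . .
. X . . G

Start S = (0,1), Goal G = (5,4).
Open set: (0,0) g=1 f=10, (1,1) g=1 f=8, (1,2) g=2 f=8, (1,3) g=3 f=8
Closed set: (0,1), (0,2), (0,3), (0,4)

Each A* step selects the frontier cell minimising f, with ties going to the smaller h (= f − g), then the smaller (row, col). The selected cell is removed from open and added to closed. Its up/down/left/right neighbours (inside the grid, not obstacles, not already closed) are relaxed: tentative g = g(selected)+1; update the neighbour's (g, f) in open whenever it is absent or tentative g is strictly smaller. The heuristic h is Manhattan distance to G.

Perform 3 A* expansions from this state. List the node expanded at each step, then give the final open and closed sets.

order=[(1,3) → (2,3) → (2,4)]; open=[(0,0) g=1 f=10, (1,1) g=1 f=8, (1,2) g=2 f=8, (2,2) g=5 f=10, (3,3) g=5 f=8, (3,4) g=6 f=8]; closed=[(0,1), (0,2), (0,3), (0,4), (1,3), (2,3), (2,4)]

step 1: expand (1,3) (f=8, h=5) → closed; open now [(0,0) g=1 f=10, (1,1) g=1 f=8, (1,2) g=2 f=8, (2,3) g=4 f=8]
step 2: expand (2,3) (f=8, h=4) → closed; open now [(0,0) g=1 f=10, (1,1) g=1 f=8, (1,2) g=2 f=8, (2,2) g=5 f=10, (2,4) g=5 f=8, (3,3) g=5 f=8]
step 3: expand (2,4) (f=8, h=3) → closed; open now [(0,0) g=1 f=10, (1,1) g=1 f=8, (1,2) g=2 f=8, (2,2) g=5 f=10, (3,3) g=5 f=8, (3,4) g=6 f=8]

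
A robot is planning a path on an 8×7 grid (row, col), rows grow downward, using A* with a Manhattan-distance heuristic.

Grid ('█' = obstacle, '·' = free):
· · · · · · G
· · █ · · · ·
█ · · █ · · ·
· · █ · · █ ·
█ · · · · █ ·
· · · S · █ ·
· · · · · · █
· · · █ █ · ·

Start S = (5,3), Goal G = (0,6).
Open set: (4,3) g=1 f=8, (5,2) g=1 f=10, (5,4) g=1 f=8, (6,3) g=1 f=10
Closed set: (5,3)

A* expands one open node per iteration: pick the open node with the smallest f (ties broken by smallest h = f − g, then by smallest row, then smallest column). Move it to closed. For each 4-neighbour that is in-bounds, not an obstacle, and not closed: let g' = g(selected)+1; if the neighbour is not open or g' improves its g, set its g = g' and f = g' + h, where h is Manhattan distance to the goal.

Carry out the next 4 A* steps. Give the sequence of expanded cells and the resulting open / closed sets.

step 1: expand (4,3) (f=8, h=7) → closed; open now [(3,3) g=2 f=8, (4,2) g=2 f=10, (4,4) g=2 f=8, (5,2) g=1 f=10, (5,4) g=1 f=8, (6,3) g=1 f=10]
step 2: expand (3,3) (f=8, h=6) → closed; open now [(3,4) g=3 f=8, (4,2) g=2 f=10, (4,4) g=2 f=8, (5,2) g=1 f=10, (5,4) g=1 f=8, (6,3) g=1 f=10]
step 3: expand (3,4) (f=8, h=5) → closed; open now [(2,4) g=4 f=8, (4,2) g=2 f=10, (4,4) g=2 f=8, (5,2) g=1 f=10, (5,4) g=1 f=8, (6,3) g=1 f=10]
step 4: expand (2,4) (f=8, h=4) → closed; open now [(1,4) g=5 f=8, (2,5) g=5 f=8, (4,2) g=2 f=10, (4,4) g=2 f=8, (5,2) g=1 f=10, (5,4) g=1 f=8, (6,3) g=1 f=10]

order=[(4,3) → (3,3) → (3,4) → (2,4)]; open=[(1,4) g=5 f=8, (2,5) g=5 f=8, (4,2) g=2 f=10, (4,4) g=2 f=8, (5,2) g=1 f=10, (5,4) g=1 f=8, (6,3) g=1 f=10]; closed=[(2,4), (3,3), (3,4), (4,3), (5,3)]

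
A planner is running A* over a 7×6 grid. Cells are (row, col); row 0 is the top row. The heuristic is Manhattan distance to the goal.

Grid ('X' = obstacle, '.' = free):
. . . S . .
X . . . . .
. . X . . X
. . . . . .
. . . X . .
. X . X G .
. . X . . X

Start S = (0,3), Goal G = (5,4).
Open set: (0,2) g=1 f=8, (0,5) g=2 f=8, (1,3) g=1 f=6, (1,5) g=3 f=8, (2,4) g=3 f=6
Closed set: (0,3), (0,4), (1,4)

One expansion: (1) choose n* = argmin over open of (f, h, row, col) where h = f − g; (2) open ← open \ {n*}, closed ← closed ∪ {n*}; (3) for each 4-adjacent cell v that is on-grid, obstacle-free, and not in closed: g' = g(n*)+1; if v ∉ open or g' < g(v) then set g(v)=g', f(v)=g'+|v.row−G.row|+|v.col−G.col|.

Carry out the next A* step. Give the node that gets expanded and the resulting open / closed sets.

step 1: expand (2,4) (f=6, h=3) → closed; open now [(0,2) g=1 f=8, (0,5) g=2 f=8, (1,3) g=1 f=6, (1,5) g=3 f=8, (2,3) g=4 f=8, (3,4) g=4 f=6]

expanded=(2,4); open=[(0,2) g=1 f=8, (0,5) g=2 f=8, (1,3) g=1 f=6, (1,5) g=3 f=8, (2,3) g=4 f=8, (3,4) g=4 f=6]; closed=[(0,3), (0,4), (1,4), (2,4)]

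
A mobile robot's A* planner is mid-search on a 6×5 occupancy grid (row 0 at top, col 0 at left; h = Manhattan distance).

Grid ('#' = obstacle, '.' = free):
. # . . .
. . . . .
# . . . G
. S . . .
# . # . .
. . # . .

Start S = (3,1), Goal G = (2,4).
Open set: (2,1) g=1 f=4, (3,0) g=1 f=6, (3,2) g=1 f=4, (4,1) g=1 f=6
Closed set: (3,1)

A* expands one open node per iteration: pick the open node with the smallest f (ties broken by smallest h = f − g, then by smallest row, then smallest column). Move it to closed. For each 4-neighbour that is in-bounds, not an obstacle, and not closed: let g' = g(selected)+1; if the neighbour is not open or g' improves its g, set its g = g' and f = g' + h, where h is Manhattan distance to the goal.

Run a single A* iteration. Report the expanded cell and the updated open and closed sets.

step 1: expand (2,1) (f=4, h=3) → closed; open now [(1,1) g=2 f=6, (2,2) g=2 f=4, (3,0) g=1 f=6, (3,2) g=1 f=4, (4,1) g=1 f=6]

expanded=(2,1); open=[(1,1) g=2 f=6, (2,2) g=2 f=4, (3,0) g=1 f=6, (3,2) g=1 f=4, (4,1) g=1 f=6]; closed=[(2,1), (3,1)]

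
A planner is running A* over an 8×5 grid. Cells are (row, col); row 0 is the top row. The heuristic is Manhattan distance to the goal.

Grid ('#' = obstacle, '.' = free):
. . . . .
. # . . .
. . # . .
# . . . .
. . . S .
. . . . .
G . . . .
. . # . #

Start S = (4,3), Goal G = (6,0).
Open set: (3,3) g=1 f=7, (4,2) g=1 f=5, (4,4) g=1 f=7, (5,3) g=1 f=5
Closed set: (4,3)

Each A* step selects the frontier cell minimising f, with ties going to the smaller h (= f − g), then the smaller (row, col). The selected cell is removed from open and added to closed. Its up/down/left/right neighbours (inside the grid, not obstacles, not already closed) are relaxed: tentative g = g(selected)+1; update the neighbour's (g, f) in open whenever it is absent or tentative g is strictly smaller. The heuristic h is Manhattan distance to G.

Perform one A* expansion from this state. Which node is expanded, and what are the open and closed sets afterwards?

expanded=(4,2); open=[(3,2) g=2 f=7, (3,3) g=1 f=7, (4,1) g=2 f=5, (4,4) g=1 f=7, (5,2) g=2 f=5, (5,3) g=1 f=5]; closed=[(4,2), (4,3)]

step 1: expand (4,2) (f=5, h=4) → closed; open now [(3,2) g=2 f=7, (3,3) g=1 f=7, (4,1) g=2 f=5, (4,4) g=1 f=7, (5,2) g=2 f=5, (5,3) g=1 f=5]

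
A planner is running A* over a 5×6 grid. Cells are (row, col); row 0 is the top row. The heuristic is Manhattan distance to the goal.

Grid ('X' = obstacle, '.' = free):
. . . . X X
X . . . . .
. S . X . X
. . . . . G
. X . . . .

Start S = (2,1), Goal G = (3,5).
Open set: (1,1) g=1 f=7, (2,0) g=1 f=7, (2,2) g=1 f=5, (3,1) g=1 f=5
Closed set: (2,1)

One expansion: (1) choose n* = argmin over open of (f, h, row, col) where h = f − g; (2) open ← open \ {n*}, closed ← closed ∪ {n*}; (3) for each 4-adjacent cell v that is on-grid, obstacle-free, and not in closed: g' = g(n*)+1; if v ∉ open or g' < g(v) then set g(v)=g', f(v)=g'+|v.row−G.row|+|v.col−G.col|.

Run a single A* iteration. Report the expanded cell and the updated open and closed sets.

expanded=(2,2); open=[(1,1) g=1 f=7, (1,2) g=2 f=7, (2,0) g=1 f=7, (3,1) g=1 f=5, (3,2) g=2 f=5]; closed=[(2,1), (2,2)]

step 1: expand (2,2) (f=5, h=4) → closed; open now [(1,1) g=1 f=7, (1,2) g=2 f=7, (2,0) g=1 f=7, (3,1) g=1 f=5, (3,2) g=2 f=5]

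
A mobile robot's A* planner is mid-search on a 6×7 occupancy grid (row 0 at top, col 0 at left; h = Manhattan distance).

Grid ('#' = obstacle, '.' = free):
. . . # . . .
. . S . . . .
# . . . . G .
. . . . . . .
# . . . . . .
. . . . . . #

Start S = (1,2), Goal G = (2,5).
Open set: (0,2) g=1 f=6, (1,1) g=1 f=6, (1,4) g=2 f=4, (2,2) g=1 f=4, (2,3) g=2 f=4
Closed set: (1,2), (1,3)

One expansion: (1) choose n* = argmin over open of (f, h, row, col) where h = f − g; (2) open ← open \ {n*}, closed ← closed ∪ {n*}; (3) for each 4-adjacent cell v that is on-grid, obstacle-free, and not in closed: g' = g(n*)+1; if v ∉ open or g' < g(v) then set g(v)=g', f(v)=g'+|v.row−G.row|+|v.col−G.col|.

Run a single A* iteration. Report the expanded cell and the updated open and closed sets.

expanded=(1,4); open=[(0,2) g=1 f=6, (0,4) g=3 f=6, (1,1) g=1 f=6, (1,5) g=3 f=4, (2,2) g=1 f=4, (2,3) g=2 f=4, (2,4) g=3 f=4]; closed=[(1,2), (1,3), (1,4)]

step 1: expand (1,4) (f=4, h=2) → closed; open now [(0,2) g=1 f=6, (0,4) g=3 f=6, (1,1) g=1 f=6, (1,5) g=3 f=4, (2,2) g=1 f=4, (2,3) g=2 f=4, (2,4) g=3 f=4]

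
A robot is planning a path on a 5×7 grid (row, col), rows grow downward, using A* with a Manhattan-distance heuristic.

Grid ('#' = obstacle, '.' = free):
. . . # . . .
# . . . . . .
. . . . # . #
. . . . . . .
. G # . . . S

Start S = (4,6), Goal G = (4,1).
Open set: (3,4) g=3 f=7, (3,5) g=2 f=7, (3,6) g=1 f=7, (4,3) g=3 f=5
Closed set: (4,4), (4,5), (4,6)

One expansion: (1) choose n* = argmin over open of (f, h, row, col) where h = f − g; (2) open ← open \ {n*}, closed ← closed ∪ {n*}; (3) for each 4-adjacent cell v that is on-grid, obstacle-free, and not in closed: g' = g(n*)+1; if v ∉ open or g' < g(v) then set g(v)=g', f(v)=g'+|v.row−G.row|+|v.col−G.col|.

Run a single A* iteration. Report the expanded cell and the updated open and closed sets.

expanded=(4,3); open=[(3,3) g=4 f=7, (3,4) g=3 f=7, (3,5) g=2 f=7, (3,6) g=1 f=7]; closed=[(4,3), (4,4), (4,5), (4,6)]

step 1: expand (4,3) (f=5, h=2) → closed; open now [(3,3) g=4 f=7, (3,4) g=3 f=7, (3,5) g=2 f=7, (3,6) g=1 f=7]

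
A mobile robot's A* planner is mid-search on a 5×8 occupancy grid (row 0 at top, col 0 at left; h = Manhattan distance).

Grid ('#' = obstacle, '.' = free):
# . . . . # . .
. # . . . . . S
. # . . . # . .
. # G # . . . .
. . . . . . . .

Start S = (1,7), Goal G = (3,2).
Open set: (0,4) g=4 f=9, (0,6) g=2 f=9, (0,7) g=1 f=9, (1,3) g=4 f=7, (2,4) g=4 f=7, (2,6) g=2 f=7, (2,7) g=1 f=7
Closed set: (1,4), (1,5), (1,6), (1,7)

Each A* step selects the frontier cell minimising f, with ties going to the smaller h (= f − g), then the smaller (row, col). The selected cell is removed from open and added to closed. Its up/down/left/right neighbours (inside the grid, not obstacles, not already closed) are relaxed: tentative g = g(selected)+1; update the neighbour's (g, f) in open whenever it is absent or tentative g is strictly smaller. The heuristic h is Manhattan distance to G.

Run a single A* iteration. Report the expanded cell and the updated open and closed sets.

step 1: expand (1,3) (f=7, h=3) → closed; open now [(0,3) g=5 f=9, (0,4) g=4 f=9, (0,6) g=2 f=9, (0,7) g=1 f=9, (1,2) g=5 f=7, (2,3) g=5 f=7, (2,4) g=4 f=7, (2,6) g=2 f=7, (2,7) g=1 f=7]

expanded=(1,3); open=[(0,3) g=5 f=9, (0,4) g=4 f=9, (0,6) g=2 f=9, (0,7) g=1 f=9, (1,2) g=5 f=7, (2,3) g=5 f=7, (2,4) g=4 f=7, (2,6) g=2 f=7, (2,7) g=1 f=7]; closed=[(1,3), (1,4), (1,5), (1,6), (1,7)]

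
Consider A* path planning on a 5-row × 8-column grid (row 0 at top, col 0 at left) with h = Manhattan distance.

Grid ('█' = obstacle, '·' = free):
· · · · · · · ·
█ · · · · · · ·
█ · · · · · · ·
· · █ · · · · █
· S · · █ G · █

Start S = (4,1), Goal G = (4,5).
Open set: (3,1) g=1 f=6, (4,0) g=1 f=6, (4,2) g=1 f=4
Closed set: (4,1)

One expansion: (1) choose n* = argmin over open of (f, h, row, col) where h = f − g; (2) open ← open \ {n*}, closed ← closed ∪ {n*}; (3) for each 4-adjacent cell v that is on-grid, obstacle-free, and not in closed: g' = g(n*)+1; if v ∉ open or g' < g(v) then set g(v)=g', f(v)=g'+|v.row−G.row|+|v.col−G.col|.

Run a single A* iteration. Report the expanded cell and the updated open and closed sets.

expanded=(4,2); open=[(3,1) g=1 f=6, (4,0) g=1 f=6, (4,3) g=2 f=4]; closed=[(4,1), (4,2)]

step 1: expand (4,2) (f=4, h=3) → closed; open now [(3,1) g=1 f=6, (4,0) g=1 f=6, (4,3) g=2 f=4]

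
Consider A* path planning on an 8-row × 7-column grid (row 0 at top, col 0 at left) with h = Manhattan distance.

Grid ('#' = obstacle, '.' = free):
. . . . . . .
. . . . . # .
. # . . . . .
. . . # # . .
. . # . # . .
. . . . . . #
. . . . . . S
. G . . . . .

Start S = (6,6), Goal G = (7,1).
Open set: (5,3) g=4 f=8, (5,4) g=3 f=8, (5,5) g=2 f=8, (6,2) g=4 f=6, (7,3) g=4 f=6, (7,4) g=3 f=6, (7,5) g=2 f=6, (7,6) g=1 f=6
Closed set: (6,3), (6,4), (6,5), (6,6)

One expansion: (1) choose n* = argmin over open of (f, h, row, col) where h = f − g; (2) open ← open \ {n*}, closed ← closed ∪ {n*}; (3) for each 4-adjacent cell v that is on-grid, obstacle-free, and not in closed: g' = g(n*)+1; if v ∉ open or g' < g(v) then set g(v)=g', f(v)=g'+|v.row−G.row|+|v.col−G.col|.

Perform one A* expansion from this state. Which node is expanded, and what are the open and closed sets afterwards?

step 1: expand (6,2) (f=6, h=2) → closed; open now [(5,2) g=5 f=8, (5,3) g=4 f=8, (5,4) g=3 f=8, (5,5) g=2 f=8, (6,1) g=5 f=6, (7,2) g=5 f=6, (7,3) g=4 f=6, (7,4) g=3 f=6, (7,5) g=2 f=6, (7,6) g=1 f=6]

expanded=(6,2); open=[(5,2) g=5 f=8, (5,3) g=4 f=8, (5,4) g=3 f=8, (5,5) g=2 f=8, (6,1) g=5 f=6, (7,2) g=5 f=6, (7,3) g=4 f=6, (7,4) g=3 f=6, (7,5) g=2 f=6, (7,6) g=1 f=6]; closed=[(6,2), (6,3), (6,4), (6,5), (6,6)]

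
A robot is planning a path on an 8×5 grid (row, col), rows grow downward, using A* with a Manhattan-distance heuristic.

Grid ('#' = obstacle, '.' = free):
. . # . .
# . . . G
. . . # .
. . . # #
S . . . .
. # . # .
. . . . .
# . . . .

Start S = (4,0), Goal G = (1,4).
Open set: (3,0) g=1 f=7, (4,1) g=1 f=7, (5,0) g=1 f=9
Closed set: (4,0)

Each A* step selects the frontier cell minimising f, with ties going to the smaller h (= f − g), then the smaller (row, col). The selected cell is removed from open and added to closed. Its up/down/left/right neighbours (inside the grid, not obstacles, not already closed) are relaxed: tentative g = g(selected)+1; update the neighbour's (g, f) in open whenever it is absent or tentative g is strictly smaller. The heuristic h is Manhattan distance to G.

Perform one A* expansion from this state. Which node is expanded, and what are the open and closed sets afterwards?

step 1: expand (3,0) (f=7, h=6) → closed; open now [(2,0) g=2 f=7, (3,1) g=2 f=7, (4,1) g=1 f=7, (5,0) g=1 f=9]

expanded=(3,0); open=[(2,0) g=2 f=7, (3,1) g=2 f=7, (4,1) g=1 f=7, (5,0) g=1 f=9]; closed=[(3,0), (4,0)]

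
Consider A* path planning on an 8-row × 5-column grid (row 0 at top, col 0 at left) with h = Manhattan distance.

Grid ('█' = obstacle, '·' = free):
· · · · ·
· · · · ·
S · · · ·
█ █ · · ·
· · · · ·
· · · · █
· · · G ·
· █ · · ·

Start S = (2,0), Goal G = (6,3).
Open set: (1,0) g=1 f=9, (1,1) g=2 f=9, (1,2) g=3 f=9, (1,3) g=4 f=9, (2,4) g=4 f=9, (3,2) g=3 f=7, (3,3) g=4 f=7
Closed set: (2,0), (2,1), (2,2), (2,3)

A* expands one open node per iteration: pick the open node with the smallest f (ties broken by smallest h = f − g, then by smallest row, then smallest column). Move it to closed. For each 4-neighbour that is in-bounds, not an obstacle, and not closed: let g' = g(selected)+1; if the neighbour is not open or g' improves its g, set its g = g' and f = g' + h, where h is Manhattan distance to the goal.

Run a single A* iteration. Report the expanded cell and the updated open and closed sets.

step 1: expand (3,3) (f=7, h=3) → closed; open now [(1,0) g=1 f=9, (1,1) g=2 f=9, (1,2) g=3 f=9, (1,3) g=4 f=9, (2,4) g=4 f=9, (3,2) g=3 f=7, (3,4) g=5 f=9, (4,3) g=5 f=7]

expanded=(3,3); open=[(1,0) g=1 f=9, (1,1) g=2 f=9, (1,2) g=3 f=9, (1,3) g=4 f=9, (2,4) g=4 f=9, (3,2) g=3 f=7, (3,4) g=5 f=9, (4,3) g=5 f=7]; closed=[(2,0), (2,1), (2,2), (2,3), (3,3)]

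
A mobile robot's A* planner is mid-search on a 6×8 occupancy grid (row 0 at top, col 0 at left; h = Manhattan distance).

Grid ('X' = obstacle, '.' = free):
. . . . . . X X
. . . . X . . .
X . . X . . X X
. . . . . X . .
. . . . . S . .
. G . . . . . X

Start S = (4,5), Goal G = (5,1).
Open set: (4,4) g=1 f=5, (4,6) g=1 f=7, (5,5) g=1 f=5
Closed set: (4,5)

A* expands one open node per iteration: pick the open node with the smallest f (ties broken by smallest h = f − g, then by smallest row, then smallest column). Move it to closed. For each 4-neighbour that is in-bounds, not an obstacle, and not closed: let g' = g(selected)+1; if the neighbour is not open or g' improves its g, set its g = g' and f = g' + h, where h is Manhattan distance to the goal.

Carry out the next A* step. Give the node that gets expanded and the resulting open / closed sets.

expanded=(4,4); open=[(3,4) g=2 f=7, (4,3) g=2 f=5, (4,6) g=1 f=7, (5,4) g=2 f=5, (5,5) g=1 f=5]; closed=[(4,4), (4,5)]

step 1: expand (4,4) (f=5, h=4) → closed; open now [(3,4) g=2 f=7, (4,3) g=2 f=5, (4,6) g=1 f=7, (5,4) g=2 f=5, (5,5) g=1 f=5]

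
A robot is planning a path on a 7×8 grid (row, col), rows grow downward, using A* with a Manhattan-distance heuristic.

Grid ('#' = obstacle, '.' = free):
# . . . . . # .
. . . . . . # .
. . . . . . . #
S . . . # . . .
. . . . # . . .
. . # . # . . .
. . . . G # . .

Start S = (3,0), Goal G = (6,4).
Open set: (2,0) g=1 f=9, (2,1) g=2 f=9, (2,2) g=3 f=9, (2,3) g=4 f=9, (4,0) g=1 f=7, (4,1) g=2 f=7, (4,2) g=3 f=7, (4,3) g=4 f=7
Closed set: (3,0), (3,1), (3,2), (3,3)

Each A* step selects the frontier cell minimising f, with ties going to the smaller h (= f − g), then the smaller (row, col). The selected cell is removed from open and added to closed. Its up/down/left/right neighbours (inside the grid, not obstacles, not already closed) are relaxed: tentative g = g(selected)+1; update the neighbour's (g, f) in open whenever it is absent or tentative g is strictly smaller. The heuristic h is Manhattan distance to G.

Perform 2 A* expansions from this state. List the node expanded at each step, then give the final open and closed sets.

step 1: expand (4,3) (f=7, h=3) → closed; open now [(2,0) g=1 f=9, (2,1) g=2 f=9, (2,2) g=3 f=9, (2,3) g=4 f=9, (4,0) g=1 f=7, (4,1) g=2 f=7, (4,2) g=3 f=7, (5,3) g=5 f=7]
step 2: expand (5,3) (f=7, h=2) → closed; open now [(2,0) g=1 f=9, (2,1) g=2 f=9, (2,2) g=3 f=9, (2,3) g=4 f=9, (4,0) g=1 f=7, (4,1) g=2 f=7, (4,2) g=3 f=7, (6,3) g=6 f=7]

order=[(4,3) → (5,3)]; open=[(2,0) g=1 f=9, (2,1) g=2 f=9, (2,2) g=3 f=9, (2,3) g=4 f=9, (4,0) g=1 f=7, (4,1) g=2 f=7, (4,2) g=3 f=7, (6,3) g=6 f=7]; closed=[(3,0), (3,1), (3,2), (3,3), (4,3), (5,3)]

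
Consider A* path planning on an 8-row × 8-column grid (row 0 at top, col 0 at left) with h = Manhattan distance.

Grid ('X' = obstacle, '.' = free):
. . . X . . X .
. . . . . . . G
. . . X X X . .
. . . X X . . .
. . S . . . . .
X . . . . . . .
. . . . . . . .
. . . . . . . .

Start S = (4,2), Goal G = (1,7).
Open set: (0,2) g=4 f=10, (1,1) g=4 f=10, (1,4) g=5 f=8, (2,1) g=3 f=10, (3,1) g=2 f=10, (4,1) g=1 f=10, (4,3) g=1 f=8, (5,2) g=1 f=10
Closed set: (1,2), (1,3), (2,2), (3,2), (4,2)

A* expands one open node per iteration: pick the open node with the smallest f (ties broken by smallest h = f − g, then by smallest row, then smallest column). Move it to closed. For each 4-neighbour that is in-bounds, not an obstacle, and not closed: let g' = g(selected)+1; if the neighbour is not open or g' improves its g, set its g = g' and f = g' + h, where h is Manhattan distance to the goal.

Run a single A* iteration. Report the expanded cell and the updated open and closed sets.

step 1: expand (1,4) (f=8, h=3) → closed; open now [(0,2) g=4 f=10, (0,4) g=6 f=10, (1,1) g=4 f=10, (1,5) g=6 f=8, (2,1) g=3 f=10, (3,1) g=2 f=10, (4,1) g=1 f=10, (4,3) g=1 f=8, (5,2) g=1 f=10]

expanded=(1,4); open=[(0,2) g=4 f=10, (0,4) g=6 f=10, (1,1) g=4 f=10, (1,5) g=6 f=8, (2,1) g=3 f=10, (3,1) g=2 f=10, (4,1) g=1 f=10, (4,3) g=1 f=8, (5,2) g=1 f=10]; closed=[(1,2), (1,3), (1,4), (2,2), (3,2), (4,2)]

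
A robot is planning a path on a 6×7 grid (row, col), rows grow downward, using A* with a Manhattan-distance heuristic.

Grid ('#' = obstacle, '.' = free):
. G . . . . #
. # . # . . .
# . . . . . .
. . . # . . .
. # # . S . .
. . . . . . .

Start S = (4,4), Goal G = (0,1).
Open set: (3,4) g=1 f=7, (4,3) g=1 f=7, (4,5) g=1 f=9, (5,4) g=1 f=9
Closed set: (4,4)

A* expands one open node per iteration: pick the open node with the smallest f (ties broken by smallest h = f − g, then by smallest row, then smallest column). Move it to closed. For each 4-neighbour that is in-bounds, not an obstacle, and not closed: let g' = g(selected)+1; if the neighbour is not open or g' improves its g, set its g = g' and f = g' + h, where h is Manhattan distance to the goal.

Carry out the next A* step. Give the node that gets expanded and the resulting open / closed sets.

step 1: expand (3,4) (f=7, h=6) → closed; open now [(2,4) g=2 f=7, (3,5) g=2 f=9, (4,3) g=1 f=7, (4,5) g=1 f=9, (5,4) g=1 f=9]

expanded=(3,4); open=[(2,4) g=2 f=7, (3,5) g=2 f=9, (4,3) g=1 f=7, (4,5) g=1 f=9, (5,4) g=1 f=9]; closed=[(3,4), (4,4)]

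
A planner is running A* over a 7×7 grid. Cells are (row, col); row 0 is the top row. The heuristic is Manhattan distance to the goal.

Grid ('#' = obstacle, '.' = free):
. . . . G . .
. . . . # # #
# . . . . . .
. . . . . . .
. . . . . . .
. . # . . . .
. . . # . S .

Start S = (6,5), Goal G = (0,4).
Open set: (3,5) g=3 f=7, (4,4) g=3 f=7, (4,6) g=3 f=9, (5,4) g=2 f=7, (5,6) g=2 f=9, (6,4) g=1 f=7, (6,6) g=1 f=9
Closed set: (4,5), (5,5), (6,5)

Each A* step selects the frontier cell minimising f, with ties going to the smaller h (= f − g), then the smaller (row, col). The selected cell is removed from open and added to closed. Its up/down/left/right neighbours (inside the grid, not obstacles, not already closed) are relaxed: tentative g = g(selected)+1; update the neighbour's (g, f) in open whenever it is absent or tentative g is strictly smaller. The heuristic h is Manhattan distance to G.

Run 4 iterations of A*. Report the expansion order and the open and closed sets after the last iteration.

step 1: expand (3,5) (f=7, h=4) → closed; open now [(2,5) g=4 f=7, (3,4) g=4 f=7, (3,6) g=4 f=9, (4,4) g=3 f=7, (4,6) g=3 f=9, (5,4) g=2 f=7, (5,6) g=2 f=9, (6,4) g=1 f=7, (6,6) g=1 f=9]
step 2: expand (2,5) (f=7, h=3) → closed; open now [(2,4) g=5 f=7, (2,6) g=5 f=9, (3,4) g=4 f=7, (3,6) g=4 f=9, (4,4) g=3 f=7, (4,6) g=3 f=9, (5,4) g=2 f=7, (5,6) g=2 f=9, (6,4) g=1 f=7, (6,6) g=1 f=9]
step 3: expand (2,4) (f=7, h=2) → closed; open now [(2,3) g=6 f=9, (2,6) g=5 f=9, (3,4) g=4 f=7, (3,6) g=4 f=9, (4,4) g=3 f=7, (4,6) g=3 f=9, (5,4) g=2 f=7, (5,6) g=2 f=9, (6,4) g=1 f=7, (6,6) g=1 f=9]
step 4: expand (3,4) (f=7, h=3) → closed; open now [(2,3) g=6 f=9, (2,6) g=5 f=9, (3,3) g=5 f=9, (3,6) g=4 f=9, (4,4) g=3 f=7, (4,6) g=3 f=9, (5,4) g=2 f=7, (5,6) g=2 f=9, (6,4) g=1 f=7, (6,6) g=1 f=9]

order=[(3,5) → (2,5) → (2,4) → (3,4)]; open=[(2,3) g=6 f=9, (2,6) g=5 f=9, (3,3) g=5 f=9, (3,6) g=4 f=9, (4,4) g=3 f=7, (4,6) g=3 f=9, (5,4) g=2 f=7, (5,6) g=2 f=9, (6,4) g=1 f=7, (6,6) g=1 f=9]; closed=[(2,4), (2,5), (3,4), (3,5), (4,5), (5,5), (6,5)]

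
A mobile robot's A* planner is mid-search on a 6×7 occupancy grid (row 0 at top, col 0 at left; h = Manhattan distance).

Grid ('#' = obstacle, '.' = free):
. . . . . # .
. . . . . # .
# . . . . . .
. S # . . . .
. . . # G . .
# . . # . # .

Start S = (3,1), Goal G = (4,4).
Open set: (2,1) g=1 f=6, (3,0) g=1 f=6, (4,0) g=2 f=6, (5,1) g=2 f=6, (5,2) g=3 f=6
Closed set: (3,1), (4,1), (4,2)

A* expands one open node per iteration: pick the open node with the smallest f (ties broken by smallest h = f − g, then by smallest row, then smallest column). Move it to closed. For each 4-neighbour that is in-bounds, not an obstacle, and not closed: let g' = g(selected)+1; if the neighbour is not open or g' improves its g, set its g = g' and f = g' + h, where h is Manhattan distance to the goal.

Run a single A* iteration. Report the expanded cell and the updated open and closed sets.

expanded=(5,2); open=[(2,1) g=1 f=6, (3,0) g=1 f=6, (4,0) g=2 f=6, (5,1) g=2 f=6]; closed=[(3,1), (4,1), (4,2), (5,2)]

step 1: expand (5,2) (f=6, h=3) → closed; open now [(2,1) g=1 f=6, (3,0) g=1 f=6, (4,0) g=2 f=6, (5,1) g=2 f=6]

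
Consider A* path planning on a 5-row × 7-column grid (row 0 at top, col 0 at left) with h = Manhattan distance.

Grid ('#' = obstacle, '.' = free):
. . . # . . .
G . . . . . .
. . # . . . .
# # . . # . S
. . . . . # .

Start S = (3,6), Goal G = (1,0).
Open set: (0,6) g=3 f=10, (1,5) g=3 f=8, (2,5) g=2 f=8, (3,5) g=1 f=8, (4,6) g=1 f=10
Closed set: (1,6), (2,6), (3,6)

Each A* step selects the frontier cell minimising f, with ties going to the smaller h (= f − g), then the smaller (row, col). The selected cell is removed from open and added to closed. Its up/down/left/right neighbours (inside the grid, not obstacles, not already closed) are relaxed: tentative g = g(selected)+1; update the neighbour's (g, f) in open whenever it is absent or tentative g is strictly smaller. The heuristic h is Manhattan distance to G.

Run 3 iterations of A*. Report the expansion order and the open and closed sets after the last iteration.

order=[(1,5) → (1,4) → (1,3)]; open=[(0,4) g=5 f=10, (0,5) g=4 f=10, (0,6) g=3 f=10, (1,2) g=6 f=8, (2,3) g=6 f=10, (2,4) g=5 f=10, (2,5) g=2 f=8, (3,5) g=1 f=8, (4,6) g=1 f=10]; closed=[(1,3), (1,4), (1,5), (1,6), (2,6), (3,6)]

step 1: expand (1,5) (f=8, h=5) → closed; open now [(0,5) g=4 f=10, (0,6) g=3 f=10, (1,4) g=4 f=8, (2,5) g=2 f=8, (3,5) g=1 f=8, (4,6) g=1 f=10]
step 2: expand (1,4) (f=8, h=4) → closed; open now [(0,4) g=5 f=10, (0,5) g=4 f=10, (0,6) g=3 f=10, (1,3) g=5 f=8, (2,4) g=5 f=10, (2,5) g=2 f=8, (3,5) g=1 f=8, (4,6) g=1 f=10]
step 3: expand (1,3) (f=8, h=3) → closed; open now [(0,4) g=5 f=10, (0,5) g=4 f=10, (0,6) g=3 f=10, (1,2) g=6 f=8, (2,3) g=6 f=10, (2,4) g=5 f=10, (2,5) g=2 f=8, (3,5) g=1 f=8, (4,6) g=1 f=10]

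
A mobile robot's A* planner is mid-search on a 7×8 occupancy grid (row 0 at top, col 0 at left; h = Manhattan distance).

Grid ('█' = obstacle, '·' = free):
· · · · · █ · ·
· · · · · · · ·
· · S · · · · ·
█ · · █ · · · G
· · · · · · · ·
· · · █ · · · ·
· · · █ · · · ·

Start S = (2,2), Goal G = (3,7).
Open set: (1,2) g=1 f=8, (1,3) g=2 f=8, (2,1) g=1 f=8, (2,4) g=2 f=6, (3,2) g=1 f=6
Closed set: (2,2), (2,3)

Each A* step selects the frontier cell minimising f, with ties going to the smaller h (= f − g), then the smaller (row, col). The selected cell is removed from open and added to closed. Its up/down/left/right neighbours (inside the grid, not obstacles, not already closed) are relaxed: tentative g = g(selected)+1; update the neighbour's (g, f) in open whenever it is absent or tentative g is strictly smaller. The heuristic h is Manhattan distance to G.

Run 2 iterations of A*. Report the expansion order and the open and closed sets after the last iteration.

order=[(2,4) → (2,5)]; open=[(1,2) g=1 f=8, (1,3) g=2 f=8, (1,4) g=3 f=8, (1,5) g=4 f=8, (2,1) g=1 f=8, (2,6) g=4 f=6, (3,2) g=1 f=6, (3,4) g=3 f=6, (3,5) g=4 f=6]; closed=[(2,2), (2,3), (2,4), (2,5)]

step 1: expand (2,4) (f=6, h=4) → closed; open now [(1,2) g=1 f=8, (1,3) g=2 f=8, (1,4) g=3 f=8, (2,1) g=1 f=8, (2,5) g=3 f=6, (3,2) g=1 f=6, (3,4) g=3 f=6]
step 2: expand (2,5) (f=6, h=3) → closed; open now [(1,2) g=1 f=8, (1,3) g=2 f=8, (1,4) g=3 f=8, (1,5) g=4 f=8, (2,1) g=1 f=8, (2,6) g=4 f=6, (3,2) g=1 f=6, (3,4) g=3 f=6, (3,5) g=4 f=6]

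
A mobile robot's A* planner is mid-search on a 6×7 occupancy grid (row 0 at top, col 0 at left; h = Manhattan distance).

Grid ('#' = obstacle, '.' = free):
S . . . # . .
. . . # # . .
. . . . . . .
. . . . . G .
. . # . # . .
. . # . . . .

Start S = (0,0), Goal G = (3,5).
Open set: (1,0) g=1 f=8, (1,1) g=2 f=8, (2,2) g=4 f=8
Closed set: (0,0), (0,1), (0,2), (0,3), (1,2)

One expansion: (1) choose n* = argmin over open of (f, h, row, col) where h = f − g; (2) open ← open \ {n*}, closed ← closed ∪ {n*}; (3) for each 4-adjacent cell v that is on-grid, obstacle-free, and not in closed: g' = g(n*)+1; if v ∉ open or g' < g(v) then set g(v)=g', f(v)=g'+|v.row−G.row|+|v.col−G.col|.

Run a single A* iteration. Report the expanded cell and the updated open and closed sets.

step 1: expand (2,2) (f=8, h=4) → closed; open now [(1,0) g=1 f=8, (1,1) g=2 f=8, (2,1) g=5 f=10, (2,3) g=5 f=8, (3,2) g=5 f=8]

expanded=(2,2); open=[(1,0) g=1 f=8, (1,1) g=2 f=8, (2,1) g=5 f=10, (2,3) g=5 f=8, (3,2) g=5 f=8]; closed=[(0,0), (0,1), (0,2), (0,3), (1,2), (2,2)]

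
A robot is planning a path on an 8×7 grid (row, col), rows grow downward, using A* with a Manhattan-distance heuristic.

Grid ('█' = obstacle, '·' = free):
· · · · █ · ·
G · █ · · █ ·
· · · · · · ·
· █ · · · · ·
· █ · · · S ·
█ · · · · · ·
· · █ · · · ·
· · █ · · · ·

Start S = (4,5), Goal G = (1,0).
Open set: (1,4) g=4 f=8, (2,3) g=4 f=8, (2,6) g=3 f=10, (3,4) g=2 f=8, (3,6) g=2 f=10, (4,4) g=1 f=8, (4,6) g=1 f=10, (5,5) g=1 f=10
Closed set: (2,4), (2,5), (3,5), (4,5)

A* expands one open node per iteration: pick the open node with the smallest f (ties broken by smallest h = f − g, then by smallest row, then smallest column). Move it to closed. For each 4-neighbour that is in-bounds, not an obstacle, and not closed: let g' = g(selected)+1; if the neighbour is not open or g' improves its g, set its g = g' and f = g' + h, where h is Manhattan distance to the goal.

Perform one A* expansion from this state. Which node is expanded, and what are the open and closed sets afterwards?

step 1: expand (1,4) (f=8, h=4) → closed; open now [(1,3) g=5 f=8, (2,3) g=4 f=8, (2,6) g=3 f=10, (3,4) g=2 f=8, (3,6) g=2 f=10, (4,4) g=1 f=8, (4,6) g=1 f=10, (5,5) g=1 f=10]

expanded=(1,4); open=[(1,3) g=5 f=8, (2,3) g=4 f=8, (2,6) g=3 f=10, (3,4) g=2 f=8, (3,6) g=2 f=10, (4,4) g=1 f=8, (4,6) g=1 f=10, (5,5) g=1 f=10]; closed=[(1,4), (2,4), (2,5), (3,5), (4,5)]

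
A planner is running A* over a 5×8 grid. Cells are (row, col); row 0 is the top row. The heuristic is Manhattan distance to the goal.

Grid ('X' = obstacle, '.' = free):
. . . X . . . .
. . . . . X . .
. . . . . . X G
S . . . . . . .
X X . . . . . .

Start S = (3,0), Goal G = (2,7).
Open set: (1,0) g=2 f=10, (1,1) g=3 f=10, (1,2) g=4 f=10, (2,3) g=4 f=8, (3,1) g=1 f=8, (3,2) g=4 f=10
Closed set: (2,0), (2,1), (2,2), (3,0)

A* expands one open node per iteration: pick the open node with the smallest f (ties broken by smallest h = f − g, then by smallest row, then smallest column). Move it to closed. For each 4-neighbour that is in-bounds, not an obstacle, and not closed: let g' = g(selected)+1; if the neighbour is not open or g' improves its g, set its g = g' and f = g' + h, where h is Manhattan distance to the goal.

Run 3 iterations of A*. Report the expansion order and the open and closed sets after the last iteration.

step 1: expand (2,3) (f=8, h=4) → closed; open now [(1,0) g=2 f=10, (1,1) g=3 f=10, (1,2) g=4 f=10, (1,3) g=5 f=10, (2,4) g=5 f=8, (3,1) g=1 f=8, (3,2) g=4 f=10, (3,3) g=5 f=10]
step 2: expand (2,4) (f=8, h=3) → closed; open now [(1,0) g=2 f=10, (1,1) g=3 f=10, (1,2) g=4 f=10, (1,3) g=5 f=10, (1,4) g=6 f=10, (2,5) g=6 f=8, (3,1) g=1 f=8, (3,2) g=4 f=10, (3,3) g=5 f=10, (3,4) g=6 f=10]
step 3: expand (2,5) (f=8, h=2) → closed; open now [(1,0) g=2 f=10, (1,1) g=3 f=10, (1,2) g=4 f=10, (1,3) g=5 f=10, (1,4) g=6 f=10, (3,1) g=1 f=8, (3,2) g=4 f=10, (3,3) g=5 f=10, (3,4) g=6 f=10, (3,5) g=7 f=10]

order=[(2,3) → (2,4) → (2,5)]; open=[(1,0) g=2 f=10, (1,1) g=3 f=10, (1,2) g=4 f=10, (1,3) g=5 f=10, (1,4) g=6 f=10, (3,1) g=1 f=8, (3,2) g=4 f=10, (3,3) g=5 f=10, (3,4) g=6 f=10, (3,5) g=7 f=10]; closed=[(2,0), (2,1), (2,2), (2,3), (2,4), (2,5), (3,0)]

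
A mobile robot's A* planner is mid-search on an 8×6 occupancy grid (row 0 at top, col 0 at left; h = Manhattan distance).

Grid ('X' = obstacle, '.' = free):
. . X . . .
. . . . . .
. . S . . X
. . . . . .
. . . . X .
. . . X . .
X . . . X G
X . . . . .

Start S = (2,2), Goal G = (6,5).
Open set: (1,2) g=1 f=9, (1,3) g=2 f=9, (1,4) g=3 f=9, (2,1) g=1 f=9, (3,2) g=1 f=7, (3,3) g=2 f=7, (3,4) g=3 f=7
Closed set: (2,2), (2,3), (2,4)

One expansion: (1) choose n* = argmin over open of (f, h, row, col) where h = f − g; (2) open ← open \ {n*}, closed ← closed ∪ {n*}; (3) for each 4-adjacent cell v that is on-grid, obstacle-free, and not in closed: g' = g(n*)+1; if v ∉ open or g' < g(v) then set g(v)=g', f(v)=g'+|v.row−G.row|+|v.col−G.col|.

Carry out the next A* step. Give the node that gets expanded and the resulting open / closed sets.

expanded=(3,4); open=[(1,2) g=1 f=9, (1,3) g=2 f=9, (1,4) g=3 f=9, (2,1) g=1 f=9, (3,2) g=1 f=7, (3,3) g=2 f=7, (3,5) g=4 f=7]; closed=[(2,2), (2,3), (2,4), (3,4)]

step 1: expand (3,4) (f=7, h=4) → closed; open now [(1,2) g=1 f=9, (1,3) g=2 f=9, (1,4) g=3 f=9, (2,1) g=1 f=9, (3,2) g=1 f=7, (3,3) g=2 f=7, (3,5) g=4 f=7]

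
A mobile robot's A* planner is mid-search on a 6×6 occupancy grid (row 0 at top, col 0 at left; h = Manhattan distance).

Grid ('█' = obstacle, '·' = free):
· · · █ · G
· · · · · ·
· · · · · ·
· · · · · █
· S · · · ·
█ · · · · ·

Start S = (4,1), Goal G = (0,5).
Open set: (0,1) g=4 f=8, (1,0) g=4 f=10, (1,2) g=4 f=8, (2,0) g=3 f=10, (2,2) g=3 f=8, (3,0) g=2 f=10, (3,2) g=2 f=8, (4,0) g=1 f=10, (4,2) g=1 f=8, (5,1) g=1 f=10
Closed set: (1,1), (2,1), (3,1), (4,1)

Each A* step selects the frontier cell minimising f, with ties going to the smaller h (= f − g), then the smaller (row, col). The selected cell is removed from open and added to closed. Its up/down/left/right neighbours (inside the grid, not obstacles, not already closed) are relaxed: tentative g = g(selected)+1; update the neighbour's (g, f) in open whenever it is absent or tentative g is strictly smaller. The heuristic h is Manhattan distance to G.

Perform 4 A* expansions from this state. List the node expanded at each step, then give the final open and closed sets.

step 1: expand (0,1) (f=8, h=4) → closed; open now [(0,0) g=5 f=10, (0,2) g=5 f=8, (1,0) g=4 f=10, (1,2) g=4 f=8, (2,0) g=3 f=10, (2,2) g=3 f=8, (3,0) g=2 f=10, (3,2) g=2 f=8, (4,0) g=1 f=10, (4,2) g=1 f=8, (5,1) g=1 f=10]
step 2: expand (0,2) (f=8, h=3) → closed; open now [(0,0) g=5 f=10, (1,0) g=4 f=10, (1,2) g=4 f=8, (2,0) g=3 f=10, (2,2) g=3 f=8, (3,0) g=2 f=10, (3,2) g=2 f=8, (4,0) g=1 f=10, (4,2) g=1 f=8, (5,1) g=1 f=10]
step 3: expand (1,2) (f=8, h=4) → closed; open now [(0,0) g=5 f=10, (1,0) g=4 f=10, (1,3) g=5 f=8, (2,0) g=3 f=10, (2,2) g=3 f=8, (3,0) g=2 f=10, (3,2) g=2 f=8, (4,0) g=1 f=10, (4,2) g=1 f=8, (5,1) g=1 f=10]
step 4: expand (1,3) (f=8, h=3) → closed; open now [(0,0) g=5 f=10, (1,0) g=4 f=10, (1,4) g=6 f=8, (2,0) g=3 f=10, (2,2) g=3 f=8, (2,3) g=6 f=10, (3,0) g=2 f=10, (3,2) g=2 f=8, (4,0) g=1 f=10, (4,2) g=1 f=8, (5,1) g=1 f=10]

order=[(0,1) → (0,2) → (1,2) → (1,3)]; open=[(0,0) g=5 f=10, (1,0) g=4 f=10, (1,4) g=6 f=8, (2,0) g=3 f=10, (2,2) g=3 f=8, (2,3) g=6 f=10, (3,0) g=2 f=10, (3,2) g=2 f=8, (4,0) g=1 f=10, (4,2) g=1 f=8, (5,1) g=1 f=10]; closed=[(0,1), (0,2), (1,1), (1,2), (1,3), (2,1), (3,1), (4,1)]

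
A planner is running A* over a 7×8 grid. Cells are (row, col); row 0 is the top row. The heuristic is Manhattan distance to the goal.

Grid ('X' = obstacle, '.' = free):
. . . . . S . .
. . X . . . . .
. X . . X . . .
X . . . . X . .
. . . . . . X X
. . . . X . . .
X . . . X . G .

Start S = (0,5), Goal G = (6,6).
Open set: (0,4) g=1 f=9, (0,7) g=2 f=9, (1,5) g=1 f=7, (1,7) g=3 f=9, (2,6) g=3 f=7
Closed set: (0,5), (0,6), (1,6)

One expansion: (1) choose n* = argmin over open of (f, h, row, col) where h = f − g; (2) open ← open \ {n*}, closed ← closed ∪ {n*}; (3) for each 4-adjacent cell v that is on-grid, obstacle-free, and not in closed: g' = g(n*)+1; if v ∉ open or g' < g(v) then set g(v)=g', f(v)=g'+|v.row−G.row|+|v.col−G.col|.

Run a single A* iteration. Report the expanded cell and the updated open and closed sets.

expanded=(2,6); open=[(0,4) g=1 f=9, (0,7) g=2 f=9, (1,5) g=1 f=7, (1,7) g=3 f=9, (2,5) g=4 f=9, (2,7) g=4 f=9, (3,6) g=4 f=7]; closed=[(0,5), (0,6), (1,6), (2,6)]

step 1: expand (2,6) (f=7, h=4) → closed; open now [(0,4) g=1 f=9, (0,7) g=2 f=9, (1,5) g=1 f=7, (1,7) g=3 f=9, (2,5) g=4 f=9, (2,7) g=4 f=9, (3,6) g=4 f=7]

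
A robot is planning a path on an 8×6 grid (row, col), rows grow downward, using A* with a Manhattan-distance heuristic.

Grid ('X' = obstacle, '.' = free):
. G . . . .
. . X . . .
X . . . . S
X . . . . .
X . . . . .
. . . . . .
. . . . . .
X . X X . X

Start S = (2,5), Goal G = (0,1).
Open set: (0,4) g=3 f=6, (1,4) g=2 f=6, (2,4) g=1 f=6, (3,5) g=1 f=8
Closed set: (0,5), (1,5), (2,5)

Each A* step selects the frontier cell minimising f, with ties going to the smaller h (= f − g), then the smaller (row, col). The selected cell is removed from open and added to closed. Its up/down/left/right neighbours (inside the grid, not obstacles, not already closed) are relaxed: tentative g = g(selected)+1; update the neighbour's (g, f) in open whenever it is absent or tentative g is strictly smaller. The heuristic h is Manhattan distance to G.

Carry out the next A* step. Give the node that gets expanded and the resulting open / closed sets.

expanded=(0,4); open=[(0,3) g=4 f=6, (1,4) g=2 f=6, (2,4) g=1 f=6, (3,5) g=1 f=8]; closed=[(0,4), (0,5), (1,5), (2,5)]

step 1: expand (0,4) (f=6, h=3) → closed; open now [(0,3) g=4 f=6, (1,4) g=2 f=6, (2,4) g=1 f=6, (3,5) g=1 f=8]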